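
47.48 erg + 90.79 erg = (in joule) 1.383e-05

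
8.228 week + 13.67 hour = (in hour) 1396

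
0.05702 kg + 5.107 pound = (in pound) 5.233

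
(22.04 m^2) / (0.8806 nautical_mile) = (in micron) 1.351e+04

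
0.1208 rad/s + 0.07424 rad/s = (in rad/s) 0.195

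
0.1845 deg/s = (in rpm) 0.03075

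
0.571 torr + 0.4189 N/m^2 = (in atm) 0.0007555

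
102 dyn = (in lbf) 0.0002293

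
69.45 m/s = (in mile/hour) 155.4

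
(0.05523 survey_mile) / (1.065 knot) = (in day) 0.001878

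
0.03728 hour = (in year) 4.256e-06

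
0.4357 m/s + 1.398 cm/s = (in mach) 0.001321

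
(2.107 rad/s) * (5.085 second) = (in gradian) 682.1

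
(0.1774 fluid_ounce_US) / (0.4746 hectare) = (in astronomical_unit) 7.389e-21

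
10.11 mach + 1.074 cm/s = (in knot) 6692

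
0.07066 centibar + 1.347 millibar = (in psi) 0.02978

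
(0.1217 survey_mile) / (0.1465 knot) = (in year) 8.241e-05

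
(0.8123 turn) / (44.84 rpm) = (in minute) 0.01812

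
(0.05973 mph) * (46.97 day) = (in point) 3.072e+08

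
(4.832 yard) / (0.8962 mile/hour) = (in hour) 0.003063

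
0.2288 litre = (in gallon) 0.06044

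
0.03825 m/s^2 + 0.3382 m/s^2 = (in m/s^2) 0.3765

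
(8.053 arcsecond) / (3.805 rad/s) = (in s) 1.026e-05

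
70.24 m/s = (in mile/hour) 157.1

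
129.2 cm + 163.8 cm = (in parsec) 9.495e-17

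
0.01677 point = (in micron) 5.916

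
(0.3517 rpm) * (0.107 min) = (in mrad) 236.4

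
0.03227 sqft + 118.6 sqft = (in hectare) 0.001102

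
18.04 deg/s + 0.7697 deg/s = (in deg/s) 18.81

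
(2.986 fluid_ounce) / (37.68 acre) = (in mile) 3.598e-13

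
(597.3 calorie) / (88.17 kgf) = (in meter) 2.89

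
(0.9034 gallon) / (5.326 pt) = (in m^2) 1.82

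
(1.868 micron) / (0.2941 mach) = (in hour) 5.182e-12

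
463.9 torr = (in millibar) 618.5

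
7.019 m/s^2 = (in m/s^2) 7.019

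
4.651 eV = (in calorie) 1.781e-19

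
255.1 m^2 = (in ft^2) 2746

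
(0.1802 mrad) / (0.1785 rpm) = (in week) 1.594e-08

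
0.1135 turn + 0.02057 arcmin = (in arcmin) 2452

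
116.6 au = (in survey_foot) 5.723e+13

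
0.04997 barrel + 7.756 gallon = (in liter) 37.3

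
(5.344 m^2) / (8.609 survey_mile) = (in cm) 0.03857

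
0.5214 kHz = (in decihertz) 5214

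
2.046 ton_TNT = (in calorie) 2.046e+09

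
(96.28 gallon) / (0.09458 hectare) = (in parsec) 1.249e-20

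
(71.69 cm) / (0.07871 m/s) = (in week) 1.506e-05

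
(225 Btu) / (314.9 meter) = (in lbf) 169.5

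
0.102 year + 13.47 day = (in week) 7.243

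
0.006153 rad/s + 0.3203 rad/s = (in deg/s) 18.7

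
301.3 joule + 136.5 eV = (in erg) 3.013e+09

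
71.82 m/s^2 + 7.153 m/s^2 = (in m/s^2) 78.97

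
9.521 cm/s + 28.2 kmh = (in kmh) 28.54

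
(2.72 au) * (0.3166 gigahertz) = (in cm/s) 1.288e+22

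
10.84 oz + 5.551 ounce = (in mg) 4.647e+05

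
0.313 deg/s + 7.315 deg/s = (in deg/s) 7.628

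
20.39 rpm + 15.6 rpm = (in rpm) 35.99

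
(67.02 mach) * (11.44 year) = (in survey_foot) 2.701e+13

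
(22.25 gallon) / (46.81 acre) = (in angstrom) 4446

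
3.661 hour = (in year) 0.0004179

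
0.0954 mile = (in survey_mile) 0.0954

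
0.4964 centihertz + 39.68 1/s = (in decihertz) 396.8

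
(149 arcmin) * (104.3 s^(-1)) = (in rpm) 43.17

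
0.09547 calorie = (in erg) 3.994e+06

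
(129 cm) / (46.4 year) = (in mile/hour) 1.972e-09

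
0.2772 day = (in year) 0.0007595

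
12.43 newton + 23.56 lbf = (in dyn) 1.172e+07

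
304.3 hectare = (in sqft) 3.275e+07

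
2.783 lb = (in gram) 1262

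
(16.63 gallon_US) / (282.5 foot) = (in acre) 1.807e-07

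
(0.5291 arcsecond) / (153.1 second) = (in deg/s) 9.6e-07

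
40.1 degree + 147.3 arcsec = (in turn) 0.1115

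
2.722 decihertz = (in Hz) 0.2722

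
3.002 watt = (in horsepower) 0.004026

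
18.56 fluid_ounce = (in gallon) 0.145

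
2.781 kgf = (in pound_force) 6.131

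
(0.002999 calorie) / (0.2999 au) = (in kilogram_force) 2.852e-14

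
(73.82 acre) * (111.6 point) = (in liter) 1.176e+07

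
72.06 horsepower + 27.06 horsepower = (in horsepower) 99.12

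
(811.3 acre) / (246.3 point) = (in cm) 3.779e+09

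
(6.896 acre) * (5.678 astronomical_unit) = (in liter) 2.37e+19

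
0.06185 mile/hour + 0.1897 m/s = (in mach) 0.0006383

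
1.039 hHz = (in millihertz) 1.039e+05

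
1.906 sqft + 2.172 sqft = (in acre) 9.362e-05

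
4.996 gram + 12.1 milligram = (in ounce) 0.1767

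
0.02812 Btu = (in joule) 29.67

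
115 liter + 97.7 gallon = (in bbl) 3.05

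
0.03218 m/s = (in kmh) 0.1158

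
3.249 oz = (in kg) 0.09211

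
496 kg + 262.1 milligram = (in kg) 496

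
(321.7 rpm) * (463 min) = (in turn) 1.489e+05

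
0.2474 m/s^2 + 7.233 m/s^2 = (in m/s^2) 7.48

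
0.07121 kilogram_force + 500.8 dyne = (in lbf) 0.1581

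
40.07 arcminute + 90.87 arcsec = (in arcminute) 41.58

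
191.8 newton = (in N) 191.8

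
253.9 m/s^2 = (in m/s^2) 253.9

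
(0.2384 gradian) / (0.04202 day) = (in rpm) 9.85e-06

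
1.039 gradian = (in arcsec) 3366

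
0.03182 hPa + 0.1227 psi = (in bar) 0.008492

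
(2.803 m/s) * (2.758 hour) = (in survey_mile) 17.29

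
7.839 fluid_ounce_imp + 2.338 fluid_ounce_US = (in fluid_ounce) 9.869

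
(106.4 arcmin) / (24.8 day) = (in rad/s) 1.444e-08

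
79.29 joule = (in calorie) 18.95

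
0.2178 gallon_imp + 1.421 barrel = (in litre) 226.9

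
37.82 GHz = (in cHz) 3.782e+12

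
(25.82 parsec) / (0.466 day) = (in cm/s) 1.979e+15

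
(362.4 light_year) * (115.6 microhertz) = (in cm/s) 3.963e+16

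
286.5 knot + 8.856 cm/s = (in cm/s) 1.475e+04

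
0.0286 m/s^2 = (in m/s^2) 0.0286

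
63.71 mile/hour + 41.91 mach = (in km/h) 5.148e+04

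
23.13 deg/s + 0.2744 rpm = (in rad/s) 0.4324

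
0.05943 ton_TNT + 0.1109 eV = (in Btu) 2.357e+05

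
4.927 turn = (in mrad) 3.096e+04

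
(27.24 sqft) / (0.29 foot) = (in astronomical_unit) 1.914e-10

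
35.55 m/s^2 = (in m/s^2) 35.55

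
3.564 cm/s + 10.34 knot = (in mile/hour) 11.98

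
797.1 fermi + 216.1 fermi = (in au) 6.773e-24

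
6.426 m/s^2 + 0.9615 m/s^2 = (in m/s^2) 7.388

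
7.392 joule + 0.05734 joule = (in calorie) 1.78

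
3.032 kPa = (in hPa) 30.32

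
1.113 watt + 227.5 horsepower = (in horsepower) 227.5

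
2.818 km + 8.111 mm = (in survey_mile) 1.751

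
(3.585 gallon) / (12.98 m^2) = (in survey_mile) 6.496e-07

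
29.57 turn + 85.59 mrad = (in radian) 185.9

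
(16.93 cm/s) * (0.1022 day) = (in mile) 0.9289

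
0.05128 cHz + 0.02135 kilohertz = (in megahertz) 2.135e-05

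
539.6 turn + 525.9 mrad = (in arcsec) 6.994e+08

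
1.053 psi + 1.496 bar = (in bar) 1.569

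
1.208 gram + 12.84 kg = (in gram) 1.284e+04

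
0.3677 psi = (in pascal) 2535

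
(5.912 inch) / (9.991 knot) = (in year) 9.264e-10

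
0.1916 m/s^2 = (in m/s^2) 0.1916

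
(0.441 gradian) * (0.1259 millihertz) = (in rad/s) 8.721e-07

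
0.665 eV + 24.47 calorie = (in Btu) 0.09704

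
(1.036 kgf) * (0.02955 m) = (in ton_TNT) 7.175e-11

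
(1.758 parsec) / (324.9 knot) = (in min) 5.409e+12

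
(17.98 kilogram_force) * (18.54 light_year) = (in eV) 1.93e+38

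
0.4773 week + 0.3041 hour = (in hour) 80.49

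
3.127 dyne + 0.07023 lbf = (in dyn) 3.124e+04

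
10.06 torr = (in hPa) 13.41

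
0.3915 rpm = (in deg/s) 2.349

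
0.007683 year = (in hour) 67.3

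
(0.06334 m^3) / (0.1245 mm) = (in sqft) 5476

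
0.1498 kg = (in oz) 5.284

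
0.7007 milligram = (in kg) 7.007e-07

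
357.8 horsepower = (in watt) 2.668e+05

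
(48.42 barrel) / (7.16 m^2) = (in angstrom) 1.075e+10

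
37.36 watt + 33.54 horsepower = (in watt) 2.505e+04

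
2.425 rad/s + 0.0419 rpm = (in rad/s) 2.429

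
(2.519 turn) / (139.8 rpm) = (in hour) 0.0003003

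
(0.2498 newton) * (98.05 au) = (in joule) 3.664e+12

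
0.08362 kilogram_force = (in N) 0.82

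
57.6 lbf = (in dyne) 2.562e+07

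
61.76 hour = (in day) 2.573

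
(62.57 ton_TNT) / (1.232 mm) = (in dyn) 2.125e+19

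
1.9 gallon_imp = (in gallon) 2.282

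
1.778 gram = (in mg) 1778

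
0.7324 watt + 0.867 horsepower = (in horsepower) 0.868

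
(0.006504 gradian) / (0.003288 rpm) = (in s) 0.2967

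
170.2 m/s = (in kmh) 612.7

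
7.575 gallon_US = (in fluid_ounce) 969.6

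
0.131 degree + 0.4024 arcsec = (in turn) 0.0003642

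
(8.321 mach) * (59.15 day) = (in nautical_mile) 7.818e+06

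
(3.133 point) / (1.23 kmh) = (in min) 5.391e-05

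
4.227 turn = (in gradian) 1691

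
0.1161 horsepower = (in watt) 86.58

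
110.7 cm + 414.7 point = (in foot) 4.112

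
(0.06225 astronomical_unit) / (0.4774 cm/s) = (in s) 1.951e+12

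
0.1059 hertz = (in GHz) 1.059e-10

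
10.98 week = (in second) 6.641e+06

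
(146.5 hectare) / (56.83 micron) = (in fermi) 2.578e+25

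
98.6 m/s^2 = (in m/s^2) 98.6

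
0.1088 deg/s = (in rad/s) 0.001899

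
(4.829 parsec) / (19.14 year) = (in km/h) 8.887e+08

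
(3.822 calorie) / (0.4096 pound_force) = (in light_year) 9.277e-16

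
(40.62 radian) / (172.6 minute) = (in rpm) 0.03746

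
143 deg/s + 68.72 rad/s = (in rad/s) 71.22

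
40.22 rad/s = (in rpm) 384.1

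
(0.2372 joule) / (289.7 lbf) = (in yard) 0.0002013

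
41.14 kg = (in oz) 1451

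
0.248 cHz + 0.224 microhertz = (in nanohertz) 2.48e+06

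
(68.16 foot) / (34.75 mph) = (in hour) 0.0003715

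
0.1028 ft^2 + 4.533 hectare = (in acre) 11.2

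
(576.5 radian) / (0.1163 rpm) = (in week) 0.07827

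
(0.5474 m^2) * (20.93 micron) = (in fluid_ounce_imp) 0.4032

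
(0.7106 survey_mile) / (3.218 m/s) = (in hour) 0.09872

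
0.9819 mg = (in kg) 9.819e-07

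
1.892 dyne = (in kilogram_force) 1.929e-06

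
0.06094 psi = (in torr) 3.152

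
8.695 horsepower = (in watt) 6484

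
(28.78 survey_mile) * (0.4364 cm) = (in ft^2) 2176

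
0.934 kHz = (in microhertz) 9.34e+08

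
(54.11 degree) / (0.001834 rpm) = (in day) 0.05691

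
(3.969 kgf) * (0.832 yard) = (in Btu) 0.02807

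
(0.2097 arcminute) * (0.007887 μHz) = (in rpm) 4.594e-12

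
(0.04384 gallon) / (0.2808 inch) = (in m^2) 0.02327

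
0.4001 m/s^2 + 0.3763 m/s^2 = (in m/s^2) 0.7764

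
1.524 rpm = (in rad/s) 0.1596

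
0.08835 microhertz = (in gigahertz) 8.835e-17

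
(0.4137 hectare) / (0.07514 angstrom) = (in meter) 5.506e+14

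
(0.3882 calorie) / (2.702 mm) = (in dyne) 6.011e+07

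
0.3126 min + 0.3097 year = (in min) 1.628e+05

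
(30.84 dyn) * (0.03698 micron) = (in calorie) 2.726e-12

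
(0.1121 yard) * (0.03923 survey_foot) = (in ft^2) 0.01319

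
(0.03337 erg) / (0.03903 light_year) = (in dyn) 9.037e-19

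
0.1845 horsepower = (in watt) 137.6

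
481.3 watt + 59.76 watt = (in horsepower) 0.7256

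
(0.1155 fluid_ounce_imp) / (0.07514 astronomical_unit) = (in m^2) 2.919e-16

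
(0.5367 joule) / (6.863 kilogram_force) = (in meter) 0.007974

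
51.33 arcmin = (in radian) 0.01493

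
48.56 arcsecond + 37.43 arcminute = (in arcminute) 38.24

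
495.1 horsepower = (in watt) 3.692e+05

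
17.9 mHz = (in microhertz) 1.79e+04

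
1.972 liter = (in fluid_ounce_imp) 69.4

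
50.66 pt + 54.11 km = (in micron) 5.411e+10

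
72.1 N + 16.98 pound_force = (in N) 147.6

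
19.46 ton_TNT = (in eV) 5.082e+29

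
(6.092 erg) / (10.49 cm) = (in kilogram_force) 5.922e-07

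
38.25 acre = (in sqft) 1.666e+06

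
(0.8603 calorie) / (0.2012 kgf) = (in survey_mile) 0.001134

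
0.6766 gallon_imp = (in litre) 3.076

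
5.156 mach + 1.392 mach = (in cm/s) 2.23e+05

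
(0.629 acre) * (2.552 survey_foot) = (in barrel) 1.245e+04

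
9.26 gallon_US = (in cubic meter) 0.03505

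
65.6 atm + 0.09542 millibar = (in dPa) 6.647e+07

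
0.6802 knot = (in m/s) 0.3499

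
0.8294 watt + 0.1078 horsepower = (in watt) 81.22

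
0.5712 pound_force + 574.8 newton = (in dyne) 5.773e+07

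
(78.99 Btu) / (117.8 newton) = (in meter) 707.5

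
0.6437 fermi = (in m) 6.437e-16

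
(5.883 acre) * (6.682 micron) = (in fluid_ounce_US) 5379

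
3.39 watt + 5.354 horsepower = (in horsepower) 5.359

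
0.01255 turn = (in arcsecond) 1.626e+04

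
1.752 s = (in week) 2.897e-06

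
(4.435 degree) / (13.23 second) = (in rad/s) 0.005851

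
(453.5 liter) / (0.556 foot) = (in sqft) 28.8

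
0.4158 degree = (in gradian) 0.462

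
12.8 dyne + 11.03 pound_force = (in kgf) 5.003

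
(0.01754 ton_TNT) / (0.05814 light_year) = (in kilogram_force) 1.361e-08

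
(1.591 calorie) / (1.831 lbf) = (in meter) 0.8173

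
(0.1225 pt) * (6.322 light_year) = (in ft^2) 2.782e+13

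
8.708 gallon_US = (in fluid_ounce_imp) 1160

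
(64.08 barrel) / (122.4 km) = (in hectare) 8.323e-09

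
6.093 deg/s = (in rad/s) 0.1063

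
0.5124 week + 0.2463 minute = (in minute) 5165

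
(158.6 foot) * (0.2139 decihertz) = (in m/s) 1.034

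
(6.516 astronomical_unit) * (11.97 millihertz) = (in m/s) 1.167e+10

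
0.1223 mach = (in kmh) 149.9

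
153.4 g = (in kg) 0.1534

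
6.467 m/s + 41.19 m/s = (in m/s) 47.66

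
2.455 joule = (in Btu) 0.002327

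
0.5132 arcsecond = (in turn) 3.96e-07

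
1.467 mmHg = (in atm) 0.00193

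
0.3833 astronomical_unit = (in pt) 1.625e+14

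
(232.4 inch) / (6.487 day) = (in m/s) 1.053e-05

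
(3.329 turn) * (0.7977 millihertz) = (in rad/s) 0.01669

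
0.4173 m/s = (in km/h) 1.502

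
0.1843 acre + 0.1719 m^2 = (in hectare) 0.0746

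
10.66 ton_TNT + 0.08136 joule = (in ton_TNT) 10.66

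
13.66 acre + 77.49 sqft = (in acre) 13.66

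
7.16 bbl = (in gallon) 300.7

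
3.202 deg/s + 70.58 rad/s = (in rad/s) 70.64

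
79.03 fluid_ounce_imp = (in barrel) 0.01412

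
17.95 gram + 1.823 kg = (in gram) 1841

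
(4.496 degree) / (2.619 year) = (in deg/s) 5.444e-08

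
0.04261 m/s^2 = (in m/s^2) 0.04261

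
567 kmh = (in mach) 0.4626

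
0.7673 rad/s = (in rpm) 7.327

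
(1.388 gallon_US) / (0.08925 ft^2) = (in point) 1796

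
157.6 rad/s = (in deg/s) 9030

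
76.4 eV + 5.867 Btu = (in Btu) 5.867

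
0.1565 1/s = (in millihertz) 156.5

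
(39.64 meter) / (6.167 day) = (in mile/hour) 0.0001664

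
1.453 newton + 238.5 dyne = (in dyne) 1.455e+05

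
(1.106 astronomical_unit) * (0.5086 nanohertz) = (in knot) 163.6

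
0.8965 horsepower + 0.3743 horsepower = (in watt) 947.6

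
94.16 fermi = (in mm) 9.416e-11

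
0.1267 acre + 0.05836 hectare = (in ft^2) 1.18e+04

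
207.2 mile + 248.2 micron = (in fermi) 3.335e+20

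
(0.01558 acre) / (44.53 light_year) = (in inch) 5.892e-15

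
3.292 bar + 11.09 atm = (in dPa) 1.453e+07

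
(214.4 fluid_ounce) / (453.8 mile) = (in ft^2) 9.345e-08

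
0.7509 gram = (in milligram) 750.9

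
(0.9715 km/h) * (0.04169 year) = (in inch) 1.397e+07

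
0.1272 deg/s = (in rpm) 0.0212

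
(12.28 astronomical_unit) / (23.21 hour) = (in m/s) 2.199e+07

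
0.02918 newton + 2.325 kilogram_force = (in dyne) 2.283e+06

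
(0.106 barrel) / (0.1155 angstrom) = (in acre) 3.606e+05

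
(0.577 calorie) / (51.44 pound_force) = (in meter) 0.01055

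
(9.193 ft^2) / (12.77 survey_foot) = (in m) 0.2194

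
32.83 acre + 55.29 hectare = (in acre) 169.5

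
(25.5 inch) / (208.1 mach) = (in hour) 2.539e-09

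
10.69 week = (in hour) 1796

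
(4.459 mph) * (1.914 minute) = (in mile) 0.1422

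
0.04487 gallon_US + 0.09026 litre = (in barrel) 0.001636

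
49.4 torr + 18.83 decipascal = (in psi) 0.9555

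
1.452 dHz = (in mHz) 145.2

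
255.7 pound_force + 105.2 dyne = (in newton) 1137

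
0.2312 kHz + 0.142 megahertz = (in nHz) 1.422e+14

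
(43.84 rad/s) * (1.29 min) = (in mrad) 3.393e+06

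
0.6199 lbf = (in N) 2.757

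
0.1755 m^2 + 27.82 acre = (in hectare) 11.26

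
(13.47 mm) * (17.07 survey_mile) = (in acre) 0.09144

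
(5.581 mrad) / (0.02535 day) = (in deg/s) 0.000146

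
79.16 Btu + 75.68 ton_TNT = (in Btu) 3.001e+08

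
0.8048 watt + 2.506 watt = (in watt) 3.311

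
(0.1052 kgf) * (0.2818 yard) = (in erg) 2.658e+06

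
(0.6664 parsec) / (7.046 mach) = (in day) 9.92e+07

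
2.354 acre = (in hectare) 0.9526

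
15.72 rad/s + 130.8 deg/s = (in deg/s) 1031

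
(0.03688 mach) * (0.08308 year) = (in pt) 9.326e+10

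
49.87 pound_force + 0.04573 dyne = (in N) 221.8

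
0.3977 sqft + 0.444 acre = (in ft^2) 1.934e+04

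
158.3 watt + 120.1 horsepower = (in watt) 8.972e+04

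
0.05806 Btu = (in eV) 3.823e+20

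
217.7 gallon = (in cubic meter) 0.8241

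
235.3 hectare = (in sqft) 2.533e+07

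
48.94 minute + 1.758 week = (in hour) 296.2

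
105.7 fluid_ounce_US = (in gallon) 0.8258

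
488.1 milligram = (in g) 0.4881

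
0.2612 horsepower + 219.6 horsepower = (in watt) 1.64e+05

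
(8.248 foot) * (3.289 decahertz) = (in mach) 0.2428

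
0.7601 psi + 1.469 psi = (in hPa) 153.7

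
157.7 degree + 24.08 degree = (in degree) 181.8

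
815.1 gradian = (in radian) 12.8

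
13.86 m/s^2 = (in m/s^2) 13.86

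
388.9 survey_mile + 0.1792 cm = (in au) 4.184e-06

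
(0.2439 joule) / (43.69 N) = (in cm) 0.5583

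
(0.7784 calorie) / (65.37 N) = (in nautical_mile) 2.69e-05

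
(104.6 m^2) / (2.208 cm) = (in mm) 4.737e+06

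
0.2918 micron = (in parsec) 9.457e-24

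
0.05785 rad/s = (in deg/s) 3.315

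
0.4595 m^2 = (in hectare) 4.595e-05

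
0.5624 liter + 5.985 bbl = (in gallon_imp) 209.4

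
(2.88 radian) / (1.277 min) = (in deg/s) 2.154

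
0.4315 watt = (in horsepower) 0.0005787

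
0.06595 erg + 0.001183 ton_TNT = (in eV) 3.089e+25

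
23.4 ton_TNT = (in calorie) 2.34e+10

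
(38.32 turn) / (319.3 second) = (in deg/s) 43.2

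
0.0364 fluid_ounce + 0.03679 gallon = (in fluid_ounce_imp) 4.939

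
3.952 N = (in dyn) 3.952e+05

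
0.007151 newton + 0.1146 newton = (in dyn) 1.218e+04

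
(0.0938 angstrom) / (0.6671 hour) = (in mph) 8.737e-15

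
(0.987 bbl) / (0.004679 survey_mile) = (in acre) 5.149e-06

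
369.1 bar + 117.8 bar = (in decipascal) 4.869e+08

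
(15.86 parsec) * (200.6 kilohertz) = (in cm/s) 9.817e+24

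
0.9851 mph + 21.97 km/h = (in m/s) 6.543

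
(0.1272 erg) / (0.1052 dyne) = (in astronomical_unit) 8.083e-14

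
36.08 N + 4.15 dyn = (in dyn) 3.608e+06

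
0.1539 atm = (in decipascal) 1.559e+05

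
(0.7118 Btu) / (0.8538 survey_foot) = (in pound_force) 648.7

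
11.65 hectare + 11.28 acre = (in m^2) 1.621e+05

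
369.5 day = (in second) 3.192e+07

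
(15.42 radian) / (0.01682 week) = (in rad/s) 0.001516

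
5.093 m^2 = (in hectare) 0.0005093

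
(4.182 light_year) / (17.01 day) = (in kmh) 9.692e+10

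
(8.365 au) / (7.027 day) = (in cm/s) 2.061e+08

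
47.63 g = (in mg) 4.763e+04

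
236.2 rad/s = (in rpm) 2256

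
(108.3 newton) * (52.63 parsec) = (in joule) 1.759e+20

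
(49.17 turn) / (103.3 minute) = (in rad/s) 0.04985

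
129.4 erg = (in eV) 8.077e+13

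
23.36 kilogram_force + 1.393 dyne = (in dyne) 2.291e+07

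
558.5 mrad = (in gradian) 35.56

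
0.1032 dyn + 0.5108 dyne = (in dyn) 0.614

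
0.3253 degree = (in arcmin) 19.52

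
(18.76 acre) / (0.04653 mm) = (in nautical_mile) 8.81e+05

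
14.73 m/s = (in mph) 32.95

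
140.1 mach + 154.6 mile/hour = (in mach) 140.3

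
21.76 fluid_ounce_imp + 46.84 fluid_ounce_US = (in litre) 2.003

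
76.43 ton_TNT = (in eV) 1.996e+30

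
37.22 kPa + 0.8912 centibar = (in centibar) 38.11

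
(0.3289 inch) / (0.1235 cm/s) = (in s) 6.764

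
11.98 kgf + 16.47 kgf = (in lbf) 62.72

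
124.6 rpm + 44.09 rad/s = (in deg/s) 3274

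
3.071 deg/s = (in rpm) 0.5118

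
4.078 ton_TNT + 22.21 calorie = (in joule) 1.706e+10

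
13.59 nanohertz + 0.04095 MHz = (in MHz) 0.04095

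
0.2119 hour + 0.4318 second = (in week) 0.001262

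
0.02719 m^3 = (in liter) 27.19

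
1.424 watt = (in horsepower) 0.00191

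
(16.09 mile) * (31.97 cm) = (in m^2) 8278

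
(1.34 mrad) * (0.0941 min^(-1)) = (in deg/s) 0.0001204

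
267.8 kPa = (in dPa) 2.678e+06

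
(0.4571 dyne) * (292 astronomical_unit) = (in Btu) 1.893e+05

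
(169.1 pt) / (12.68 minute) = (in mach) 2.303e-07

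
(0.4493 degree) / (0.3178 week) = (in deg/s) 2.338e-06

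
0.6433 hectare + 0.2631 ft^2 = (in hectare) 0.6433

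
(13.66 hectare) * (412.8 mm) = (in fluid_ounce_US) 1.907e+09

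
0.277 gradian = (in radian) 0.004351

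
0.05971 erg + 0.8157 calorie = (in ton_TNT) 8.157e-10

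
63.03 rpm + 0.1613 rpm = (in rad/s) 6.617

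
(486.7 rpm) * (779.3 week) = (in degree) 1.376e+12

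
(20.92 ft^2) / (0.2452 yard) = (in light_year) 9.162e-16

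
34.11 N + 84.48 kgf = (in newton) 862.6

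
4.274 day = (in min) 6155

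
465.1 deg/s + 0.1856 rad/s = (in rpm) 79.29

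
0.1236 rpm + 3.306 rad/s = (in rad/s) 3.319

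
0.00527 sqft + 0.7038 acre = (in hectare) 0.2848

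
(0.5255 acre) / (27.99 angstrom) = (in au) 5.079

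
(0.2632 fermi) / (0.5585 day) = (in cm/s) 5.454e-19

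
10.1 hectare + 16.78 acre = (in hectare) 16.89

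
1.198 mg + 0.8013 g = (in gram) 0.8025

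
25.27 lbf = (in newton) 112.4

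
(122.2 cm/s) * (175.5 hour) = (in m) 7.721e+05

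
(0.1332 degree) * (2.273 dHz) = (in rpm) 0.005046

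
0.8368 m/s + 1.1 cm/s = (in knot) 1.648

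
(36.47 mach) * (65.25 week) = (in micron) 4.901e+17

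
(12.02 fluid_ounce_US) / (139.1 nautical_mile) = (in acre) 3.41e-13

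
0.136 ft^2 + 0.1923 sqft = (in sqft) 0.3283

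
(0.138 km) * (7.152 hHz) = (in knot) 1.919e+05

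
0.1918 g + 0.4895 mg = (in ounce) 0.006783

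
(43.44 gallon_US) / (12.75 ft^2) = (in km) 0.0001388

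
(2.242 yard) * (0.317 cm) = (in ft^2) 0.06995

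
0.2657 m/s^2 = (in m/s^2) 0.2657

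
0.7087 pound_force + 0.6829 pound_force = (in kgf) 0.6312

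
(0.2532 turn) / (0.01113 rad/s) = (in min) 2.382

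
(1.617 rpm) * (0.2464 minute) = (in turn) 0.3984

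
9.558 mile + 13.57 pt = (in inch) 6.056e+05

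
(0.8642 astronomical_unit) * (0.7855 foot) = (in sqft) 3.332e+11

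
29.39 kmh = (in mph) 18.26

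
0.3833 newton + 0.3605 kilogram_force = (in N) 3.919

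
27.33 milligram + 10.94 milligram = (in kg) 3.827e-05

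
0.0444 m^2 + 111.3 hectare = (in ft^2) 1.198e+07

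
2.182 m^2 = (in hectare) 0.0002182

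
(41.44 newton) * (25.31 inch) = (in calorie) 6.367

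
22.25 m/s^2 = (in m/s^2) 22.25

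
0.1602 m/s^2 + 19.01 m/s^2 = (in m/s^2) 19.17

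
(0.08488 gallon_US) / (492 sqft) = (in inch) 0.0002768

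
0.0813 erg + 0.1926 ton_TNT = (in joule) 8.058e+08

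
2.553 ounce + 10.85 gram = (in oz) 2.936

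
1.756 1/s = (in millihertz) 1756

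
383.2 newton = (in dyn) 3.832e+07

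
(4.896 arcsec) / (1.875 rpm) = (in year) 3.833e-12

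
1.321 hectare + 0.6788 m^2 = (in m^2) 1.321e+04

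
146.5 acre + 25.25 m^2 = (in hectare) 59.29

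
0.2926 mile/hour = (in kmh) 0.4709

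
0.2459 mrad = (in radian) 0.0002459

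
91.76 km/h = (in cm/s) 2549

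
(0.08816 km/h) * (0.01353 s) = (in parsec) 1.074e-20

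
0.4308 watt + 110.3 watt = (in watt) 110.7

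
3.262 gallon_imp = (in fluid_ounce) 501.4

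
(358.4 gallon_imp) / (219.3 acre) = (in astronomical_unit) 1.227e-17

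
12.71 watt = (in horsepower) 0.01704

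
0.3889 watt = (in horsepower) 0.0005215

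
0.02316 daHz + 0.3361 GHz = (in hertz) 3.361e+08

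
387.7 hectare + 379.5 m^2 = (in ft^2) 4.174e+07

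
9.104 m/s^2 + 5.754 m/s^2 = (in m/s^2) 14.86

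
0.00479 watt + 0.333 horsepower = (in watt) 248.3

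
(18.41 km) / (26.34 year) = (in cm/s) 0.002216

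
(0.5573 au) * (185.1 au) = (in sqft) 2.485e+25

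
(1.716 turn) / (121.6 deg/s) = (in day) 5.88e-05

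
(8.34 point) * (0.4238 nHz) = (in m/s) 1.247e-12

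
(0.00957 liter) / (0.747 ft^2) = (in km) 1.379e-07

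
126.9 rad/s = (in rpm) 1212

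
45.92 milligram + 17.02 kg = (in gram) 1.702e+04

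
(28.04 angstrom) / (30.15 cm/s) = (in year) 2.949e-16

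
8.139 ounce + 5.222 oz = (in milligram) 3.788e+05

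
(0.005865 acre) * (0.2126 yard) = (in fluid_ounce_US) 1.56e+05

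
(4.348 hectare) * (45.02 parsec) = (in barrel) 3.799e+23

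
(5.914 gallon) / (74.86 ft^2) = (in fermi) 3.219e+12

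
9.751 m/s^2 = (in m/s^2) 9.751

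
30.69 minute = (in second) 1841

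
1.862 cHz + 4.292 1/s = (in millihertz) 4311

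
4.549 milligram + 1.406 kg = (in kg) 1.406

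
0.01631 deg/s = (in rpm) 0.002718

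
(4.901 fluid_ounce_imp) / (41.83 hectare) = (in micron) 0.0003329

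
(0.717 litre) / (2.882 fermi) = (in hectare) 2.488e+07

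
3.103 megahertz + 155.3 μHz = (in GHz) 0.003103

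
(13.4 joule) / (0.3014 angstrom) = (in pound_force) 9.995e+10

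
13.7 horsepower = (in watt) 1.022e+04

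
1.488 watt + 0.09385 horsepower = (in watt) 71.47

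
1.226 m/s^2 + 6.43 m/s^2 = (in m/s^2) 7.656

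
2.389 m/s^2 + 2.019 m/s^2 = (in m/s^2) 4.408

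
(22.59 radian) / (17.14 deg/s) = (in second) 75.51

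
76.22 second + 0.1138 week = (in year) 0.002185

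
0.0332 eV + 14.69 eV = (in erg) 2.359e-11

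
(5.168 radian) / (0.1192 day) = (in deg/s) 0.02875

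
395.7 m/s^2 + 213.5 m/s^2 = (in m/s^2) 609.2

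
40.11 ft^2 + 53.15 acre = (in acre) 53.15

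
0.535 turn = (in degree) 192.6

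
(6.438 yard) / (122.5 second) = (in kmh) 0.173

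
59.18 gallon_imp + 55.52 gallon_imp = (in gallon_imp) 114.7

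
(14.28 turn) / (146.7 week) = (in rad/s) 1.011e-06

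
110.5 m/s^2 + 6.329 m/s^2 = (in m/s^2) 116.8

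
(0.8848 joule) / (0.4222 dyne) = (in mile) 130.2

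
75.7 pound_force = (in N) 336.7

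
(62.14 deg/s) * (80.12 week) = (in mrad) 5.255e+10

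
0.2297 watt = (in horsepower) 0.000308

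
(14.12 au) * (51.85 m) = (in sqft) 1.179e+15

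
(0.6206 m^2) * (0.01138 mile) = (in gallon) 3003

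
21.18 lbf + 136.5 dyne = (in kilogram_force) 9.607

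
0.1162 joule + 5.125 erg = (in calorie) 0.02777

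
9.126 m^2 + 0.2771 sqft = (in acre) 0.002261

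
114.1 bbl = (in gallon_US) 4792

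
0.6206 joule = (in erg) 6.206e+06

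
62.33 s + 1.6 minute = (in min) 2.639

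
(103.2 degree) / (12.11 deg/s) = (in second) 8.522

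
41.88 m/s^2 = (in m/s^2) 41.88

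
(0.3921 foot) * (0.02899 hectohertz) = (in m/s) 0.3465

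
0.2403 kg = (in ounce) 8.476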